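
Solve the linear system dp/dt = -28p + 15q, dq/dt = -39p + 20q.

p(t) = 2c_1e^(-4t)sin(3t) + c_1e^(-4t)cos(3t) + c_2e^(-4t)sin(3t) - 2c_2e^(-4t)cos(3t), q(t) = 3c_1e^(-4t)sin(3t) + 2c_1e^(-4t)cos(3t) + 2c_2e^(-4t)sin(3t) - 3c_2e^(-4t)cos(3t)

Coefficient matrix A = [[-28, 15], [-39, 20]].
Characteristic polynomial det(A - λI) = λ^2 + 8λ + 25 = 0.
Eigenvalues λ = -4 ± 3i (complex conjugate pair).
For λ=-4+3i: an eigenvector is (1,2) - i(2,3) = (1 - 2i, 2 - 3i).
A real fundamental pair from Re and Im of e^((-4+3i)t)v: X_1 = e^(-4t)(cos(3t)·(1,2) + sin(3t)·(2,3)), X_2 = e^(-4t)(sin(3t)·(1,2) - cos(3t)·(2,3)).
General solution: c_1X_1 + c_2X_2.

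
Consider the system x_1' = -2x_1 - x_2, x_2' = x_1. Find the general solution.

Coefficient matrix A = [[-2, -1], [1, 0]].
Characteristic polynomial det(A - λI) = λ^2 + 2λ + 1 = 0.
Single eigenvalue λ = -1 with algebraic multiplicity 2.
Eigenvector v = (1,-1); generalized eigenvector w with (A-λI)w=v is (-2,1).
General solution: e^(-t)[C_1·v + C_2·(t·v + w)].

x_1(t) = C_1e^(-t) + C_2te^(-t) - 2C_2e^(-t), x_2(t) = -C_1e^(-t) - C_2te^(-t) + C_2e^(-t)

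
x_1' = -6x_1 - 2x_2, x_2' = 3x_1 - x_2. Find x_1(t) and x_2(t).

x_1(t) = c_1e^(-4t) - 2c_2e^(-3t), x_2(t) = -c_1e^(-4t) + 3c_2e^(-3t)

Coefficient matrix A = [[-6, -2], [3, -1]].
Characteristic polynomial det(A - λI) = λ^2 + 7λ + 12 = 0.
Eigenvalues λ = -4, -3.
For λ=-4: (A-λI) row 1 is [-2, -2], so an eigenvector is (1, -1).
For λ=-3: (A-λI) row 1 is [-3, -2], so an eigenvector is (-2, 3).
General solution: c_1e^(-4t)(1,-1) + c_2e^(-3t)(-2,3).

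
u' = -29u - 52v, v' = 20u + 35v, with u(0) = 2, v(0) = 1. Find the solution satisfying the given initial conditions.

Coefficient matrix A = [[-29, -52], [20, 35]].
Characteristic polynomial det(A - λI) = λ^2 - 6λ + 25 = 0.
Eigenvalues λ = 3 ± 4i (complex conjugate pair).
For λ=3+4i: an eigenvector is (-3,2) - i(-2,1) = (-3 + 2i, 2 - i).
A real fundamental pair from Re and Im of e^((3+4i)t)v: X_1 = e^(3t)(cos(4t)·(-3,2) + sin(4t)·(-2,1)), X_2 = e^(3t)(sin(4t)·(-3,2) - cos(4t)·(-2,1)).
General solution: c_1X_1 + c_2X_2.
Applying u(0)=2, v(0)=1 gives c_1=4, c_2=7.

u(t) = -29e^(3t)sin(4t) + 2e^(3t)cos(4t), v(t) = 18e^(3t)sin(4t) + e^(3t)cos(4t)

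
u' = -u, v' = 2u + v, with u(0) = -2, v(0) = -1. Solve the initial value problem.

Coefficient matrix A = [[-1, 0], [2, 1]].
Characteristic polynomial det(A - λI) = λ^2 - 1 = 0.
Eigenvalues λ = -1, 1.
For λ=-1: (A-λI) row 2 is [2, 2], so an eigenvector is (1, -1).
For λ=1: (A-λI) row 1 is [-2, 0], so an eigenvector is (0, 1).
General solution: C_1e^(-t)(1,-1) + C_2e^(t)(0,1).
Applying u(0)=-2, v(0)=-1 gives C_1=-2, C_2=-3.

u(t) = -2e^(-t), v(t) = -3e^(t) + 2e^(-t)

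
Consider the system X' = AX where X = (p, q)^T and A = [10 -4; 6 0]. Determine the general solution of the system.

Coefficient matrix A = [[10, -4], [6, 0]].
Characteristic polynomial det(A - λI) = λ^2 - 10λ + 24 = 0.
Eigenvalues λ = 6, 4.
For λ=6: (A-λI) row 1 is [4, -4], so an eigenvector is (1, 1).
For λ=4: (A-λI) row 1 is [6, -4], so an eigenvector is (2, 3).
General solution: c_1e^(6t)(1,1) + c_2e^(4t)(2,3).

p(t) = c_1e^(6t) + 2c_2e^(4t), q(t) = c_1e^(6t) + 3c_2e^(4t)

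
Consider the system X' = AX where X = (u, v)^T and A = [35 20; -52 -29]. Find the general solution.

Coefficient matrix A = [[35, 20], [-52, -29]].
Characteristic polynomial det(A - λI) = λ^2 - 6λ + 25 = 0.
Eigenvalues λ = 3 ± 4i (complex conjugate pair).
For λ=3+4i: an eigenvector is (-1,2) - i(2,-3) = (-1 - 2i, 2 + 3i).
A real fundamental pair from Re and Im of e^((3+4i)t)v: X_1 = e^(3t)(cos(4t)·(-1,2) + sin(4t)·(2,-3)), X_2 = e^(3t)(sin(4t)·(-1,2) - cos(4t)·(2,-3)).
General solution: K_1X_1 + K_2X_2.

u(t) = 2K_1e^(3t)sin(4t) - K_1e^(3t)cos(4t) - K_2e^(3t)sin(4t) - 2K_2e^(3t)cos(4t), v(t) = -3K_1e^(3t)sin(4t) + 2K_1e^(3t)cos(4t) + 2K_2e^(3t)sin(4t) + 3K_2e^(3t)cos(4t)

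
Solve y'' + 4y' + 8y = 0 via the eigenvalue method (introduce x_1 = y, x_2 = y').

Let x_1 = y, x_2 = y'. Then x_1' = x_2 and x_2' = -8x_1 - 4x_2.
A = [[0,1],[-8,-4]]; det(A-λI) = λ^2 + 4λ + 8.
Eigenvalues λ = -2 ± 2i.

y(t) = C_1e^(-2t)cos(2t) + C_2e^(-2t)sin(2t)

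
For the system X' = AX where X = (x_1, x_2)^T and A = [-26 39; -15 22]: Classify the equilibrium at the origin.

A = [[-26,39],[-15,22]]; det(A-λI) = λ^2 + 4λ + 13.
λ = -2 ± 3i: negative real part.

stable spiral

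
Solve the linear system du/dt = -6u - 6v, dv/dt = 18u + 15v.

u(t) = K_1e^(6t) - 2K_2e^(3t), v(t) = -2K_1e^(6t) + 3K_2e^(3t)

Coefficient matrix A = [[-6, -6], [18, 15]].
Characteristic polynomial det(A - λI) = λ^2 - 9λ + 18 = 0.
Eigenvalues λ = 6, 3.
For λ=6: (A-λI) row 1 is [-12, -6], so an eigenvector is (1, -2).
For λ=3: (A-λI) row 1 is [-9, -6], so an eigenvector is (-2, 3).
General solution: K_1e^(6t)(1,-2) + K_2e^(3t)(-2,3).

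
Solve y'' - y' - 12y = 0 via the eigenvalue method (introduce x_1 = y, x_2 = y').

y(t) = c_1e^(4t) + c_2e^(-3t)

Let x_1 = y, x_2 = y'. Then x_1' = x_2 and x_2' = 12x_1 + x_2.
A = [[0,1],[12,1]]; det(A-λI) = λ^2 - λ - 12.
Eigenvalues λ = 4, -3 with eigenvectors (1,4), (1,-3).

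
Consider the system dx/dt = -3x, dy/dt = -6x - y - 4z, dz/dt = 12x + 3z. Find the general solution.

Coefficient matrix A = [[-3, 0, 0], [-6, -1, -4], [12, 0, 3]].
det(A - λI) = 0 gives eigenvalues λ = -3, -1, 3.
For λ=-3: eigenvector (1,-1,-2).
For λ=-1: eigenvector (0,1,0).
For λ=3: eigenvector (0,-1,1).
General solution: c_1e^(-3t)(1,-1,-2) + c_2e^(-t)(0,1,0) + c_3e^(3t)(0,-1,1).

x(t) = c_1e^(-3t), y(t) = -c_1e^(-3t) + c_2e^(-t) - c_3e^(3t), z(t) = -2c_1e^(-3t) + c_3e^(3t)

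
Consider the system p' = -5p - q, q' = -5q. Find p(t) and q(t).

Coefficient matrix A = [[-5, -1], [0, -5]].
Characteristic polynomial det(A - λI) = λ^2 + 10λ + 25 = 0.
Single eigenvalue λ = -5 with algebraic multiplicity 2.
Eigenvector v = (1,0); generalized eigenvector w with (A-λI)w=v is (1,-1).
General solution: e^(-5t)[K_1·v + K_2·(t·v + w)].

p(t) = K_1e^(-5t) + K_2te^(-5t) + K_2e^(-5t), q(t) = -K_2e^(-5t)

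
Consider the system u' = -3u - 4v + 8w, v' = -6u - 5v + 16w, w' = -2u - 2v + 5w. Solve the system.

Coefficient matrix A = [[-3, -4, 8], [-6, -5, 16], [-2, -2, 5]].
det(A - λI) = 0 gives eigenvalues λ = 1, -1, -3.
For λ=1: eigenvector (1,-1,0).
For λ=-1: eigenvector (2,1,1).
For λ=-3: eigenvector (-2,-2,-1).
General solution: C_1e^(t)(1,-1,0) + C_2e^(-t)(2,1,1) + C_3e^(-3t)(-2,-2,-1).

u(t) = C_1e^(t) + 2C_2e^(-t) - 2C_3e^(-3t), v(t) = -C_1e^(t) + C_2e^(-t) - 2C_3e^(-3t), w(t) = C_2e^(-t) - C_3e^(-3t)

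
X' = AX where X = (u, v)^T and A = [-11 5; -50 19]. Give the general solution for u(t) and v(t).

Coefficient matrix A = [[-11, 5], [-50, 19]].
Characteristic polynomial det(A - λI) = λ^2 - 8λ + 41 = 0.
Eigenvalues λ = 4 ± 5i (complex conjugate pair).
For λ=4+5i: an eigenvector is (-1,-3) - i(0,1) = (-1, -3 - i).
A real fundamental pair from Re and Im of e^((4+5i)t)v: X_1 = e^(4t)(cos(5t)·(-1,-3) + sin(5t)·(0,1)), X_2 = e^(4t)(sin(5t)·(-1,-3) - cos(5t)·(0,1)).
General solution: c_1X_1 + c_2X_2.

u(t) = -c_1e^(4t)cos(5t) - c_2e^(4t)sin(5t), v(t) = c_1e^(4t)sin(5t) - 3c_1e^(4t)cos(5t) - 3c_2e^(4t)sin(5t) - c_2e^(4t)cos(5t)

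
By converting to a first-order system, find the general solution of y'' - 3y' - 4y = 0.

Let x_1 = y, x_2 = y'. Then x_1' = x_2 and x_2' = 4x_1 + 3x_2.
A = [[0,1],[4,3]]; det(A-λI) = λ^2 - 3λ - 4.
Eigenvalues λ = 4, -1 with eigenvectors (1,4), (1,-1).

y(t) = C_1e^(4t) + C_2e^(-t)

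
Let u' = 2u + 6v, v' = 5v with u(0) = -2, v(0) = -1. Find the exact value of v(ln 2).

-32

A = [[2,6],[0,5]]; eigenvalues λ = 2, 5.
Eigenvectors: (1,0) for λ=2, (-2,-1) for λ=5.
From the initial condition, c_1 = 0, c_2 = 1.
v(ln 2) = (0)(2^2)(0) + (1)(2^5)(-1) = -32.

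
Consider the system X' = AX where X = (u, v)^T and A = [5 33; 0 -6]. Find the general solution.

u(t) = 3C_1e^(-6t) + C_2e^(5t), v(t) = -C_1e^(-6t)

Coefficient matrix A = [[5, 33], [0, -6]].
Characteristic polynomial det(A - λI) = λ^2 + λ - 30 = 0.
Eigenvalues λ = -6, 5.
For λ=-6: (A-λI) row 1 is [11, 33], so an eigenvector is (3, -1).
For λ=5: (A-λI) row 1 is [0, 33], so an eigenvector is (1, 0).
General solution: C_1e^(-6t)(3,-1) + C_2e^(5t)(1,0).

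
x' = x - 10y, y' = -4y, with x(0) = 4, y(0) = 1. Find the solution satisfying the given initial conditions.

x(t) = 2e^(t) + 2e^(-4t), y(t) = e^(-4t)

Coefficient matrix A = [[1, -10], [0, -4]].
Characteristic polynomial det(A - λI) = λ^2 + 3λ - 4 = 0.
Eigenvalues λ = 1, -4.
For λ=1: (A-λI) row 1 is [0, -10], so an eigenvector is (1, 0).
For λ=-4: (A-λI) row 1 is [5, -10], so an eigenvector is (2, 1).
General solution: C_1e^(t)(1,0) + C_2e^(-4t)(2,1).
Applying x(0)=4, y(0)=1 gives C_1=2, C_2=1.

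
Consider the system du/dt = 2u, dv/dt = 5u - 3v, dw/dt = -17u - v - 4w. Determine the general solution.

Coefficient matrix A = [[2, 0, 0], [5, -3, 0], [-17, -1, -4]].
det(A - λI) = 0 gives eigenvalues λ = 2, -4, -3.
For λ=2: eigenvector (1,1,-3).
For λ=-4: eigenvector (0,0,1).
For λ=-3: eigenvector (0,1,-1).
General solution: C_1e^(2t)(1,1,-3) + C_2e^(-4t)(0,0,1) + C_3e^(-3t)(0,1,-1).

u(t) = C_1e^(2t), v(t) = C_1e^(2t) + C_3e^(-3t), w(t) = -3C_1e^(2t) + C_2e^(-4t) - C_3e^(-3t)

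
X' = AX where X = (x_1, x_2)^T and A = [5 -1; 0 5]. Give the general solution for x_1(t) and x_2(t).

x_1(t) = -c_1e^(5t) - c_2te^(5t) + 2c_2e^(5t), x_2(t) = c_2e^(5t)

Coefficient matrix A = [[5, -1], [0, 5]].
Characteristic polynomial det(A - λI) = λ^2 - 10λ + 25 = 0.
Single eigenvalue λ = 5 with algebraic multiplicity 2.
Eigenvector v = (-1,0); generalized eigenvector w with (A-λI)w=v is (2,1).
General solution: e^(5t)[c_1·v + c_2·(t·v + w)].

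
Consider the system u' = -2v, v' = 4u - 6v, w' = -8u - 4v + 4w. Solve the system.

u(t) = c_1e^(-2t) + c_2e^(-4t), v(t) = c_1e^(-2t) + 2c_2e^(-4t), w(t) = 2c_1e^(-2t) + 2c_2e^(-4t) + c_3e^(4t)

Coefficient matrix A = [[0, -2, 0], [4, -6, 0], [-8, -4, 4]].
det(A - λI) = 0 gives eigenvalues λ = -2, -4, 4.
For λ=-2: eigenvector (1,1,2).
For λ=-4: eigenvector (1,2,2).
For λ=4: eigenvector (0,0,1).
General solution: c_1e^(-2t)(1,1,2) + c_2e^(-4t)(1,2,2) + c_3e^(4t)(0,0,1).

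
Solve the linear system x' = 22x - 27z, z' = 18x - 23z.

Coefficient matrix A = [[22, -27], [18, -23]].
Characteristic polynomial det(A - λI) = λ^2 + λ - 20 = 0.
Eigenvalues λ = -5, 4.
For λ=-5: (A-λI) row 1 is [27, -27], so an eigenvector is (1, 1).
For λ=4: (A-λI) row 1 is [18, -27], so an eigenvector is (-3, -2).
General solution: K_1e^(-5t)(1,1) + K_2e^(4t)(-3,-2).

x(t) = K_1e^(-5t) - 3K_2e^(4t), z(t) = K_1e^(-5t) - 2K_2e^(4t)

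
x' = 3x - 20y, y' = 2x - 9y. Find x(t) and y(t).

x(t) = C_1e^(-3t)sin(2t) - 3C_1e^(-3t)cos(2t) - 3C_2e^(-3t)sin(2t) - C_2e^(-3t)cos(2t), y(t) = -C_1e^(-3t)cos(2t) - C_2e^(-3t)sin(2t)

Coefficient matrix A = [[3, -20], [2, -9]].
Characteristic polynomial det(A - λI) = λ^2 + 6λ + 13 = 0.
Eigenvalues λ = -3 ± 2i (complex conjugate pair).
For λ=-3+2i: an eigenvector is (-3,-1) - i(1,0) = (-3 - i, -1).
A real fundamental pair from Re and Im of e^((-3+2i)t)v: X_1 = e^(-3t)(cos(2t)·(-3,-1) + sin(2t)·(1,0)), X_2 = e^(-3t)(sin(2t)·(-3,-1) - cos(2t)·(1,0)).
General solution: C_1X_1 + C_2X_2.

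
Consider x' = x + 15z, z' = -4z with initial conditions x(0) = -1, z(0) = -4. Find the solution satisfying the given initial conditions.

x(t) = -13e^(t) + 12e^(-4t), z(t) = -4e^(-4t)

Coefficient matrix A = [[1, 15], [0, -4]].
Characteristic polynomial det(A - λI) = λ^2 + 3λ - 4 = 0.
Eigenvalues λ = 1, -4.
For λ=1: (A-λI) row 1 is [0, 15], so an eigenvector is (1, 0).
For λ=-4: (A-λI) row 1 is [5, 15], so an eigenvector is (-3, 1).
General solution: c_1e^(t)(1,0) + c_2e^(-4t)(-3,1).
Applying x(0)=-1, z(0)=-4 gives c_1=-13, c_2=-4.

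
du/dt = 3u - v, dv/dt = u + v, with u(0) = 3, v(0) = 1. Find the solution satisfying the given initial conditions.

Coefficient matrix A = [[3, -1], [1, 1]].
Characteristic polynomial det(A - λI) = λ^2 - 4λ + 4 = 0.
Single eigenvalue λ = 2 with algebraic multiplicity 2.
Eigenvector v = (-1,-1); generalized eigenvector w with (A-λI)w=v is (1,2).
General solution: e^(2t)[K_1·v + K_2·(t·v + w)].
Applying u(0)=3, v(0)=1 gives K_1=-5, K_2=-2.

u(t) = 2te^(2t) + 3e^(2t), v(t) = 2te^(2t) + e^(2t)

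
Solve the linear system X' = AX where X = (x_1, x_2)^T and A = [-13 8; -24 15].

x_1(t) = C_1e^(3t) - 2C_2e^(-t), x_2(t) = 2C_1e^(3t) - 3C_2e^(-t)

Coefficient matrix A = [[-13, 8], [-24, 15]].
Characteristic polynomial det(A - λI) = λ^2 - 2λ - 3 = 0.
Eigenvalues λ = 3, -1.
For λ=3: (A-λI) row 1 is [-16, 8], so an eigenvector is (1, 2).
For λ=-1: (A-λI) row 1 is [-12, 8], so an eigenvector is (-2, -3).
General solution: C_1e^(3t)(1,2) + C_2e^(-t)(-2,-3).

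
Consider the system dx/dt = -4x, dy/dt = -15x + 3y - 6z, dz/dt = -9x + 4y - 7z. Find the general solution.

x(t) = K_3e^(-4t), y(t) = K_1e^(-3t) + 3K_2e^(-t) + 3K_3e^(-4t), z(t) = K_1e^(-3t) + 2K_2e^(-t) + K_3e^(-4t)

Coefficient matrix A = [[-4, 0, 0], [-15, 3, -6], [-9, 4, -7]].
det(A - λI) = 0 gives eigenvalues λ = -3, -1, -4.
For λ=-3: eigenvector (0,1,1).
For λ=-1: eigenvector (0,3,2).
For λ=-4: eigenvector (1,3,1).
General solution: K_1e^(-3t)(0,1,1) + K_2e^(-t)(0,3,2) + K_3e^(-4t)(1,3,1).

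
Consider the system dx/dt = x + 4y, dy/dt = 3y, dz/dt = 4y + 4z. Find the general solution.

x(t) = 2c_1e^(3t) + c_2e^(t), y(t) = c_1e^(3t), z(t) = -4c_1e^(3t) + c_3e^(4t)

Coefficient matrix A = [[1, 4, 0], [0, 3, 0], [0, 4, 4]].
det(A - λI) = 0 gives eigenvalues λ = 3, 1, 4.
For λ=3: eigenvector (2,1,-4).
For λ=1: eigenvector (1,0,0).
For λ=4: eigenvector (0,0,1).
General solution: c_1e^(3t)(2,1,-4) + c_2e^(t)(1,0,0) + c_3e^(4t)(0,0,1).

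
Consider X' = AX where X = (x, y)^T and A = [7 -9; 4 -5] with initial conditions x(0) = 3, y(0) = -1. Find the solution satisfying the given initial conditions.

x(t) = 27te^(t) + 3e^(t), y(t) = 18te^(t) - e^(t)

Coefficient matrix A = [[7, -9], [4, -5]].
Characteristic polynomial det(A - λI) = λ^2 - 2λ + 1 = 0.
Single eigenvalue λ = 1 with algebraic multiplicity 2.
Eigenvector v = (3,2); generalized eigenvector w with (A-λI)w=v is (-1,-1).
General solution: e^(t)[c_1·v + c_2·(t·v + w)].
Applying x(0)=3, y(0)=-1 gives c_1=4, c_2=9.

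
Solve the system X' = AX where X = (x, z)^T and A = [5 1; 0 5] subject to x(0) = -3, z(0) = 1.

Coefficient matrix A = [[5, 1], [0, 5]].
Characteristic polynomial det(A - λI) = λ^2 - 10λ + 25 = 0.
Single eigenvalue λ = 5 with algebraic multiplicity 2.
Eigenvector v = (-1,0); generalized eigenvector w with (A-λI)w=v is (3,-1).
General solution: e^(5t)[c_1·v + c_2·(t·v + w)].
Applying x(0)=-3, z(0)=1 gives c_1=0, c_2=-1.

x(t) = te^(5t) - 3e^(5t), z(t) = e^(5t)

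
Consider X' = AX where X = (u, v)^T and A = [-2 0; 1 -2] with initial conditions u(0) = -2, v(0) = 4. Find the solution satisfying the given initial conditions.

Coefficient matrix A = [[-2, 0], [1, -2]].
Characteristic polynomial det(A - λI) = λ^2 + 4λ + 4 = 0.
Single eigenvalue λ = -2 with algebraic multiplicity 2.
Eigenvector v = (0,1); generalized eigenvector w with (A-λI)w=v is (1,-2).
General solution: e^(-2t)[c_1·v + c_2·(t·v + w)].
Applying u(0)=-2, v(0)=4 gives c_1=0, c_2=-2.

u(t) = -2e^(-2t), v(t) = -2te^(-2t) + 4e^(-2t)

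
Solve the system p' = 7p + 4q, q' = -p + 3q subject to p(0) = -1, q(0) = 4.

Coefficient matrix A = [[7, 4], [-1, 3]].
Characteristic polynomial det(A - λI) = λ^2 - 10λ + 25 = 0.
Single eigenvalue λ = 5 with algebraic multiplicity 2.
Eigenvector v = (2,-1); generalized eigenvector w with (A-λI)w=v is (-3,2).
General solution: e^(5t)[K_1·v + K_2·(t·v + w)].
Applying p(0)=-1, q(0)=4 gives K_1=10, K_2=7.

p(t) = 14te^(5t) - e^(5t), q(t) = -7te^(5t) + 4e^(5t)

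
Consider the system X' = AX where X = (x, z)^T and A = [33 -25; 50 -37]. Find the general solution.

Coefficient matrix A = [[33, -25], [50, -37]].
Characteristic polynomial det(A - λI) = λ^2 + 4λ + 29 = 0.
Eigenvalues λ = -2 ± 5i (complex conjugate pair).
For λ=-2+5i: an eigenvector is (1,1) - i(2,3) = (1 - 2i, 1 - 3i).
A real fundamental pair from Re and Im of e^((-2+5i)t)v: X_1 = e^(-2t)(cos(5t)·(1,1) + sin(5t)·(2,3)), X_2 = e^(-2t)(sin(5t)·(1,1) - cos(5t)·(2,3)).
General solution: c_1X_1 + c_2X_2.

x(t) = 2c_1e^(-2t)sin(5t) + c_1e^(-2t)cos(5t) + c_2e^(-2t)sin(5t) - 2c_2e^(-2t)cos(5t), z(t) = 3c_1e^(-2t)sin(5t) + c_1e^(-2t)cos(5t) + c_2e^(-2t)sin(5t) - 3c_2e^(-2t)cos(5t)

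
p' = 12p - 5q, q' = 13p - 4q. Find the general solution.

Coefficient matrix A = [[12, -5], [13, -4]].
Characteristic polynomial det(A - λI) = λ^2 - 8λ + 17 = 0.
Eigenvalues λ = 4 ± i (complex conjugate pair).
For λ=4+i: an eigenvector is (2,3) - i(1,2) = (2 - i, 3 - 2i).
A real fundamental pair from Re and Im of e^((4+i)t)v: X_1 = e^(4t)(cos(t)·(2,3) + sin(t)·(1,2)), X_2 = e^(4t)(sin(t)·(2,3) - cos(t)·(1,2)).
General solution: c_1X_1 + c_2X_2.

p(t) = c_1e^(4t)sin(t) + 2c_1e^(4t)cos(t) + 2c_2e^(4t)sin(t) - c_2e^(4t)cos(t), q(t) = 2c_1e^(4t)sin(t) + 3c_1e^(4t)cos(t) + 3c_2e^(4t)sin(t) - 2c_2e^(4t)cos(t)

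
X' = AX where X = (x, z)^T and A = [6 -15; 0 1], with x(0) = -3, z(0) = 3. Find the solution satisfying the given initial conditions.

Coefficient matrix A = [[6, -15], [0, 1]].
Characteristic polynomial det(A - λI) = λ^2 - 7λ + 6 = 0.
Eigenvalues λ = 6, 1.
For λ=6: (A-λI) row 1 is [0, -15], so an eigenvector is (1, 0).
For λ=1: (A-λI) row 1 is [5, -15], so an eigenvector is (-3, -1).
General solution: c_1e^(6t)(1,0) + c_2e^(t)(-3,-1).
Applying x(0)=-3, z(0)=3 gives c_1=-12, c_2=-3.

x(t) = -12e^(6t) + 9e^(t), z(t) = 3e^(t)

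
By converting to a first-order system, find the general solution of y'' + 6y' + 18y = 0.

Let x_1 = y, x_2 = y'. Then x_1' = x_2 and x_2' = -18x_1 - 6x_2.
A = [[0,1],[-18,-6]]; det(A-λI) = λ^2 + 6λ + 18.
Eigenvalues λ = -3 ± 3i.

y(t) = K_1e^(-3t)cos(3t) + K_2e^(-3t)sin(3t)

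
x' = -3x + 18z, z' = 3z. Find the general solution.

Coefficient matrix A = [[-3, 18], [0, 3]].
Characteristic polynomial det(A - λI) = λ^2 - 9 = 0.
Eigenvalues λ = -3, 3.
For λ=-3: (A-λI) row 1 is [0, 18], so an eigenvector is (-1, 0).
For λ=3: (A-λI) row 1 is [-6, 18], so an eigenvector is (3, 1).
General solution: C_1e^(-3t)(-1,0) + C_2e^(3t)(3,1).

x(t) = -C_1e^(-3t) + 3C_2e^(3t), z(t) = C_2e^(3t)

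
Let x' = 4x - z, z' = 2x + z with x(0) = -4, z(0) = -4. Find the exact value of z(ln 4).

A = [[4,-1],[2,1]]; eigenvalues λ = 3, 2.
Eigenvectors: (1,1) for λ=3, (-1,-2) for λ=2.
From the initial condition, c_1 = -4, c_2 = 0.
z(ln 4) = (-4)(4^3)(1) + (0)(4^2)(-2) = -256.

-256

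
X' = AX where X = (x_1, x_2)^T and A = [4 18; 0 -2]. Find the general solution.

x_1(t) = -3C_1e^(-2t) + C_2e^(4t), x_2(t) = C_1e^(-2t)

Coefficient matrix A = [[4, 18], [0, -2]].
Characteristic polynomial det(A - λI) = λ^2 - 2λ - 8 = 0.
Eigenvalues λ = -2, 4.
For λ=-2: (A-λI) row 1 is [6, 18], so an eigenvector is (-3, 1).
For λ=4: (A-λI) row 1 is [0, 18], so an eigenvector is (1, 0).
General solution: C_1e^(-2t)(-3,1) + C_2e^(4t)(1,0).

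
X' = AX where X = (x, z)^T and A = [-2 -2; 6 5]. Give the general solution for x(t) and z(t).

Coefficient matrix A = [[-2, -2], [6, 5]].
Characteristic polynomial det(A - λI) = λ^2 - 3λ + 2 = 0.
Eigenvalues λ = 1, 2.
For λ=1: (A-λI) row 1 is [-3, -2], so an eigenvector is (-2, 3).
For λ=2: (A-λI) row 1 is [-4, -2], so an eigenvector is (1, -2).
General solution: K_1e^(t)(-2,3) + K_2e^(2t)(1,-2).

x(t) = -2K_1e^(t) + K_2e^(2t), z(t) = 3K_1e^(t) - 2K_2e^(2t)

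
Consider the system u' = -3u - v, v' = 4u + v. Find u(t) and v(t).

u(t) = C_1e^(-t) + C_2te^(-t) - C_2e^(-t), v(t) = -2C_1e^(-t) - 2C_2te^(-t) + C_2e^(-t)

Coefficient matrix A = [[-3, -1], [4, 1]].
Characteristic polynomial det(A - λI) = λ^2 + 2λ + 1 = 0.
Single eigenvalue λ = -1 with algebraic multiplicity 2.
Eigenvector v = (1,-2); generalized eigenvector w with (A-λI)w=v is (-1,1).
General solution: e^(-t)[C_1·v + C_2·(t·v + w)].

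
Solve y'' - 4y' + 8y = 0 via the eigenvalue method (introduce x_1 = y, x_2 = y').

y(t) = C_1e^(2t)cos(2t) + C_2e^(2t)sin(2t)

Let x_1 = y, x_2 = y'. Then x_1' = x_2 and x_2' = -8x_1 + 4x_2.
A = [[0,1],[-8,4]]; det(A-λI) = λ^2 - 4λ + 8.
Eigenvalues λ = 2 ± 2i.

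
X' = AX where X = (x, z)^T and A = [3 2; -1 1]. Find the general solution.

Coefficient matrix A = [[3, 2], [-1, 1]].
Characteristic polynomial det(A - λI) = λ^2 - 4λ + 5 = 0.
Eigenvalues λ = 2 ± i (complex conjugate pair).
For λ=2+i: an eigenvector is (1,0) - i(1,-1) = (1 - i, 0 + i).
A real fundamental pair from Re and Im of e^((2+i)t)v: X_1 = e^(2t)(cos(t)·(1,0) + sin(t)·(1,-1)), X_2 = e^(2t)(sin(t)·(1,0) - cos(t)·(1,-1)).
General solution: c_1X_1 + c_2X_2.

x(t) = c_1e^(2t)sin(t) + c_1e^(2t)cos(t) + c_2e^(2t)sin(t) - c_2e^(2t)cos(t), z(t) = -c_1e^(2t)sin(t) + c_2e^(2t)cos(t)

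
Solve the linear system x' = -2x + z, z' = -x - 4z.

Coefficient matrix A = [[-2, 1], [-1, -4]].
Characteristic polynomial det(A - λI) = λ^2 + 6λ + 9 = 0.
Single eigenvalue λ = -3 with algebraic multiplicity 2.
Eigenvector v = (1,-1); generalized eigenvector w with (A-λI)w=v is (0,1).
General solution: e^(-3t)[K_1·v + K_2·(t·v + w)].

x(t) = K_1e^(-3t) + K_2te^(-3t), z(t) = -K_1e^(-3t) - K_2te^(-3t) + K_2e^(-3t)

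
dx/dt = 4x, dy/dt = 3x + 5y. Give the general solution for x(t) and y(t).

Coefficient matrix A = [[4, 0], [3, 5]].
Characteristic polynomial det(A - λI) = λ^2 - 9λ + 20 = 0.
Eigenvalues λ = 5, 4.
For λ=5: (A-λI) row 1 is [-1, 0], so an eigenvector is (0, 1).
For λ=4: (A-λI) row 2 is [3, 1], so an eigenvector is (1, -3).
General solution: c_1e^(5t)(0,1) + c_2e^(4t)(1,-3).

x(t) = c_2e^(4t), y(t) = c_1e^(5t) - 3c_2e^(4t)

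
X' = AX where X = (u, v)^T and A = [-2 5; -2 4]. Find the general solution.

Coefficient matrix A = [[-2, 5], [-2, 4]].
Characteristic polynomial det(A - λI) = λ^2 - 2λ + 2 = 0.
Eigenvalues λ = 1 ± i (complex conjugate pair).
For λ=1+i: an eigenvector is (-2,-1) - i(1,1) = (-2 - i, -1 - i).
A real fundamental pair from Re and Im of e^((1+i)t)v: X_1 = e^(t)(cos(t)·(-2,-1) + sin(t)·(1,1)), X_2 = e^(t)(sin(t)·(-2,-1) - cos(t)·(1,1)).
General solution: K_1X_1 + K_2X_2.

u(t) = K_1e^(t)sin(t) - 2K_1e^(t)cos(t) - 2K_2e^(t)sin(t) - K_2e^(t)cos(t), v(t) = K_1e^(t)sin(t) - K_1e^(t)cos(t) - K_2e^(t)sin(t) - K_2e^(t)cos(t)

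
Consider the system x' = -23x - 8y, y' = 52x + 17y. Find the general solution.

x(t) = -c_1e^(-3t)sin(4t) + c_1e^(-3t)cos(4t) + c_2e^(-3t)sin(4t) + c_2e^(-3t)cos(4t), y(t) = 3c_1e^(-3t)sin(4t) - 2c_1e^(-3t)cos(4t) - 2c_2e^(-3t)sin(4t) - 3c_2e^(-3t)cos(4t)

Coefficient matrix A = [[-23, -8], [52, 17]].
Characteristic polynomial det(A - λI) = λ^2 + 6λ + 25 = 0.
Eigenvalues λ = -3 ± 4i (complex conjugate pair).
For λ=-3+4i: an eigenvector is (1,-2) - i(-1,3) = (1 + i, -2 - 3i).
A real fundamental pair from Re and Im of e^((-3+4i)t)v: X_1 = e^(-3t)(cos(4t)·(1,-2) + sin(4t)·(-1,3)), X_2 = e^(-3t)(sin(4t)·(1,-2) - cos(4t)·(-1,3)).
General solution: c_1X_1 + c_2X_2.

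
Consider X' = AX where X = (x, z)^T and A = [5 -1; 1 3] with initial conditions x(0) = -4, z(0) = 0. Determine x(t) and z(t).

x(t) = -4te^(4t) - 4e^(4t), z(t) = -4te^(4t)

Coefficient matrix A = [[5, -1], [1, 3]].
Characteristic polynomial det(A - λI) = λ^2 - 8λ + 16 = 0.
Single eigenvalue λ = 4 with algebraic multiplicity 2.
Eigenvector v = (1,1); generalized eigenvector w with (A-λI)w=v is (0,-1).
General solution: e^(4t)[c_1·v + c_2·(t·v + w)].
Applying x(0)=-4, z(0)=0 gives c_1=-4, c_2=-4.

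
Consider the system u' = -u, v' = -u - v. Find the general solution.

u(t) = -C_2e^(-t), v(t) = C_1e^(-t) + C_2te^(-t) + 2C_2e^(-t)

Coefficient matrix A = [[-1, 0], [-1, -1]].
Characteristic polynomial det(A - λI) = λ^2 + 2λ + 1 = 0.
Single eigenvalue λ = -1 with algebraic multiplicity 2.
Eigenvector v = (0,1); generalized eigenvector w with (A-λI)w=v is (-1,2).
General solution: e^(-t)[C_1·v + C_2·(t·v + w)].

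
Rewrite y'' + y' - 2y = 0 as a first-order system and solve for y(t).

Let x_1 = y, x_2 = y'. Then x_1' = x_2 and x_2' = 2x_1 - x_2.
A = [[0,1],[2,-1]]; det(A-λI) = λ^2 + λ - 2.
Eigenvalues λ = -2, 1 with eigenvectors (1,-2), (1,1).

y(t) = C_1e^(-2t) + C_2e^(t)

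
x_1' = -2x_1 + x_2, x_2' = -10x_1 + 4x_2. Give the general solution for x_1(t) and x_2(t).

Coefficient matrix A = [[-2, 1], [-10, 4]].
Characteristic polynomial det(A - λI) = λ^2 - 2λ + 2 = 0.
Eigenvalues λ = 1 ± i (complex conjugate pair).
For λ=1+i: an eigenvector is (1,3) - i(0,-1) = (1, 3 + i).
A real fundamental pair from Re and Im of e^((1+i)t)v: X_1 = e^(t)(cos(t)·(1,3) + sin(t)·(0,-1)), X_2 = e^(t)(sin(t)·(1,3) - cos(t)·(0,-1)).
General solution: c_1X_1 + c_2X_2.

x_1(t) = c_1e^(t)cos(t) + c_2e^(t)sin(t), x_2(t) = -c_1e^(t)sin(t) + 3c_1e^(t)cos(t) + 3c_2e^(t)sin(t) + c_2e^(t)cos(t)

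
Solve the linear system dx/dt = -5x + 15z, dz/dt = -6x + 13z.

Coefficient matrix A = [[-5, 15], [-6, 13]].
Characteristic polynomial det(A - λI) = λ^2 - 8λ + 25 = 0.
Eigenvalues λ = 4 ± 3i (complex conjugate pair).
For λ=4+3i: an eigenvector is (-2,-1) - i(1,1) = (-2 - i, -1 - i).
A real fundamental pair from Re and Im of e^((4+3i)t)v: X_1 = e^(4t)(cos(3t)·(-2,-1) + sin(3t)·(1,1)), X_2 = e^(4t)(sin(3t)·(-2,-1) - cos(3t)·(1,1)).
General solution: c_1X_1 + c_2X_2.

x(t) = c_1e^(4t)sin(3t) - 2c_1e^(4t)cos(3t) - 2c_2e^(4t)sin(3t) - c_2e^(4t)cos(3t), z(t) = c_1e^(4t)sin(3t) - c_1e^(4t)cos(3t) - c_2e^(4t)sin(3t) - c_2e^(4t)cos(3t)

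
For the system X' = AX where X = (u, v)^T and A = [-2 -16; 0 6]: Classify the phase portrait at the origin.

A = [[-2,-16],[0,6]]; det(A-λI) = λ^2 - 4λ - 12.
λ = 6, -2: opposite signs.

saddle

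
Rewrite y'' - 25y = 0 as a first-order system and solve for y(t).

Let x_1 = y, x_2 = y'. Then x_1' = x_2 and x_2' = 25x_1.
A = [[0,1],[25,0]]; det(A-λI) = λ^2 - 25.
Eigenvalues λ = 5, -5 with eigenvectors (1,5), (1,-5).

y(t) = C_1e^(5t) + C_2e^(-5t)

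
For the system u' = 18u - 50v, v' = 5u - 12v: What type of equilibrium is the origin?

A = [[18,-50],[5,-12]]; det(A-λI) = λ^2 - 6λ + 34.
λ = 3 ± 5i: positive real part.

unstable spiral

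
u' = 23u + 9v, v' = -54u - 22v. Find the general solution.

Coefficient matrix A = [[23, 9], [-54, -22]].
Characteristic polynomial det(A - λI) = λ^2 - λ - 20 = 0.
Eigenvalues λ = -4, 5.
For λ=-4: (A-λI) row 1 is [27, 9], so an eigenvector is (1, -3).
For λ=5: (A-λI) row 1 is [18, 9], so an eigenvector is (1, -2).
General solution: K_1e^(-4t)(1,-3) + K_2e^(5t)(1,-2).

u(t) = K_1e^(-4t) + K_2e^(5t), v(t) = -3K_1e^(-4t) - 2K_2e^(5t)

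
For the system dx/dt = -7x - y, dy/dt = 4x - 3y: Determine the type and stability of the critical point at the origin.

A = [[-7,-1],[4,-3]]; det(A-λI) = λ^2 + 10λ + 25.
repeated λ = -5 with a single eigenvector.

stable improper node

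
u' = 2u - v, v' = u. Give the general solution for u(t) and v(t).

u(t) = c_1e^(t) + c_2te^(t) - 2c_2e^(t), v(t) = c_1e^(t) + c_2te^(t) - 3c_2e^(t)

Coefficient matrix A = [[2, -1], [1, 0]].
Characteristic polynomial det(A - λI) = λ^2 - 2λ + 1 = 0.
Single eigenvalue λ = 1 with algebraic multiplicity 2.
Eigenvector v = (1,1); generalized eigenvector w with (A-λI)w=v is (-2,-3).
General solution: e^(t)[c_1·v + c_2·(t·v + w)].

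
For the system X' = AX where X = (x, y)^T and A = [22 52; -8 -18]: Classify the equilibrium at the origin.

A = [[22,52],[-8,-18]]; det(A-λI) = λ^2 - 4λ + 20.
λ = 2 ± 4i: positive real part.

unstable spiral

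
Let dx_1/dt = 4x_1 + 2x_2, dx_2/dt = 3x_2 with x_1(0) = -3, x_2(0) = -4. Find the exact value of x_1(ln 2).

-112

A = [[4,2],[0,3]]; eigenvalues λ = 4, 3.
Eigenvectors: (1,0) for λ=4, (-2,1) for λ=3.
From the initial condition, c_1 = -11, c_2 = -4.
x_1(ln 2) = (-11)(2^4)(1) + (-4)(2^3)(-2) = -112.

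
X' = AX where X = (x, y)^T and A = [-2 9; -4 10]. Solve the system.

Coefficient matrix A = [[-2, 9], [-4, 10]].
Characteristic polynomial det(A - λI) = λ^2 - 8λ + 16 = 0.
Single eigenvalue λ = 4 with algebraic multiplicity 2.
Eigenvector v = (3,2); generalized eigenvector w with (A-λI)w=v is (1,1).
General solution: e^(4t)[K_1·v + K_2·(t·v + w)].

x(t) = 3K_1e^(4t) + 3K_2te^(4t) + K_2e^(4t), y(t) = 2K_1e^(4t) + 2K_2te^(4t) + K_2e^(4t)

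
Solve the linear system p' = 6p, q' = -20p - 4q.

p(t) = K_1e^(6t), q(t) = -2K_1e^(6t) + K_2e^(-4t)

Coefficient matrix A = [[6, 0], [-20, -4]].
Characteristic polynomial det(A - λI) = λ^2 - 2λ - 24 = 0.
Eigenvalues λ = 6, -4.
For λ=6: (A-λI) row 2 is [-20, -10], so an eigenvector is (1, -2).
For λ=-4: (A-λI) row 1 is [10, 0], so an eigenvector is (0, 1).
General solution: K_1e^(6t)(1,-2) + K_2e^(-4t)(0,1).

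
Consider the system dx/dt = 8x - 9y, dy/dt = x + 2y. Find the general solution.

Coefficient matrix A = [[8, -9], [1, 2]].
Characteristic polynomial det(A - λI) = λ^2 - 10λ + 25 = 0.
Single eigenvalue λ = 5 with algebraic multiplicity 2.
Eigenvector v = (3,1); generalized eigenvector w with (A-λI)w=v is (-2,-1).
General solution: e^(5t)[C_1·v + C_2·(t·v + w)].

x(t) = 3C_1e^(5t) + 3C_2te^(5t) - 2C_2e^(5t), y(t) = C_1e^(5t) + C_2te^(5t) - C_2e^(5t)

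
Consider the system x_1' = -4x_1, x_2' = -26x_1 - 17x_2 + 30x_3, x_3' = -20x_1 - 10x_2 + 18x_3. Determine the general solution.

x_1(t) = K_1e^(-4t), x_2(t) = -2K_1e^(-4t) - 3K_2e^(3t) + 2K_3e^(-2t), x_3(t) = -2K_2e^(3t) + K_3e^(-2t)

Coefficient matrix A = [[-4, 0, 0], [-26, -17, 30], [-20, -10, 18]].
det(A - λI) = 0 gives eigenvalues λ = -4, 3, -2.
For λ=-4: eigenvector (1,-2,0).
For λ=3: eigenvector (0,-3,-2).
For λ=-2: eigenvector (0,2,1).
General solution: K_1e^(-4t)(1,-2,0) + K_2e^(3t)(0,-3,-2) + K_3e^(-2t)(0,2,1).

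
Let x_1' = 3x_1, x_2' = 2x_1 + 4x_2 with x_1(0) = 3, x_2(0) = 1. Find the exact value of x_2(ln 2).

64

A = [[3,0],[2,4]]; eigenvalues λ = 4, 3.
Eigenvectors: (0,-1) for λ=4, (-1,2) for λ=3.
From the initial condition, c_1 = -7, c_2 = -3.
x_2(ln 2) = (-7)(2^4)(-1) + (-3)(2^3)(2) = 64.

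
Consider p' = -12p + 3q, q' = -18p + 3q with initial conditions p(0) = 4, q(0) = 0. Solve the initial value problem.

Coefficient matrix A = [[-12, 3], [-18, 3]].
Characteristic polynomial det(A - λI) = λ^2 + 9λ + 18 = 0.
Eigenvalues λ = -6, -3.
For λ=-6: (A-λI) row 1 is [-6, 3], so an eigenvector is (-1, -2).
For λ=-3: (A-λI) row 1 is [-9, 3], so an eigenvector is (1, 3).
General solution: C_1e^(-6t)(-1,-2) + C_2e^(-3t)(1,3).
Applying p(0)=4, q(0)=0 gives C_1=-12, C_2=-8.

p(t) = -8e^(-3t) + 12e^(-6t), q(t) = -24e^(-3t) + 24e^(-6t)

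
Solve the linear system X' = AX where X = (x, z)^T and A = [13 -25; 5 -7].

x(t) = -c_1e^(3t)sin(5t) + 2c_1e^(3t)cos(5t) + 2c_2e^(3t)sin(5t) + c_2e^(3t)cos(5t), z(t) = c_1e^(3t)cos(5t) + c_2e^(3t)sin(5t)

Coefficient matrix A = [[13, -25], [5, -7]].
Characteristic polynomial det(A - λI) = λ^2 - 6λ + 34 = 0.
Eigenvalues λ = 3 ± 5i (complex conjugate pair).
For λ=3+5i: an eigenvector is (2,1) - i(-1,0) = (2 + i, 1).
A real fundamental pair from Re and Im of e^((3+5i)t)v: X_1 = e^(3t)(cos(5t)·(2,1) + sin(5t)·(-1,0)), X_2 = e^(3t)(sin(5t)·(2,1) - cos(5t)·(-1,0)).
General solution: c_1X_1 + c_2X_2.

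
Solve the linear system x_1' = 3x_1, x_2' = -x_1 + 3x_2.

x_1(t) = c_2e^(3t), x_2(t) = -c_1e^(3t) - c_2te^(3t) + 2c_2e^(3t)

Coefficient matrix A = [[3, 0], [-1, 3]].
Characteristic polynomial det(A - λI) = λ^2 - 6λ + 9 = 0.
Single eigenvalue λ = 3 with algebraic multiplicity 2.
Eigenvector v = (0,-1); generalized eigenvector w with (A-λI)w=v is (1,2).
General solution: e^(3t)[c_1·v + c_2·(t·v + w)].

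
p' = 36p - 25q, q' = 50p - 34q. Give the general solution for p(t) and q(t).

Coefficient matrix A = [[36, -25], [50, -34]].
Characteristic polynomial det(A - λI) = λ^2 - 2λ + 26 = 0.
Eigenvalues λ = 1 ± 5i (complex conjugate pair).
For λ=1+5i: an eigenvector is (2,3) - i(-1,-1) = (2 + i, 3 + i).
A real fundamental pair from Re and Im of e^((1+5i)t)v: X_1 = e^(t)(cos(5t)·(2,3) + sin(5t)·(-1,-1)), X_2 = e^(t)(sin(5t)·(2,3) - cos(5t)·(-1,-1)).
General solution: C_1X_1 + C_2X_2.

p(t) = -C_1e^(t)sin(5t) + 2C_1e^(t)cos(5t) + 2C_2e^(t)sin(5t) + C_2e^(t)cos(5t), q(t) = -C_1e^(t)sin(5t) + 3C_1e^(t)cos(5t) + 3C_2e^(t)sin(5t) + C_2e^(t)cos(5t)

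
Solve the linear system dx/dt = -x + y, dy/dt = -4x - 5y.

x(t) = C_1e^(-3t) + C_2te^(-3t) + C_2e^(-3t), y(t) = -2C_1e^(-3t) - 2C_2te^(-3t) - C_2e^(-3t)

Coefficient matrix A = [[-1, 1], [-4, -5]].
Characteristic polynomial det(A - λI) = λ^2 + 6λ + 9 = 0.
Single eigenvalue λ = -3 with algebraic multiplicity 2.
Eigenvector v = (1,-2); generalized eigenvector w with (A-λI)w=v is (1,-1).
General solution: e^(-3t)[C_1·v + C_2·(t·v + w)].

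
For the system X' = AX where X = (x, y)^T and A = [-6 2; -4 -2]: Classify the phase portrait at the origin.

A = [[-6,2],[-4,-2]]; det(A-λI) = λ^2 + 8λ + 20.
λ = -4 ± 2i: negative real part.

stable spiral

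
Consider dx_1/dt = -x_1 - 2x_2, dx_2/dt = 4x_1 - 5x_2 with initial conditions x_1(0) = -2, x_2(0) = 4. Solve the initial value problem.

Coefficient matrix A = [[-1, -2], [4, -5]].
Characteristic polynomial det(A - λI) = λ^2 + 6λ + 13 = 0.
Eigenvalues λ = -3 ± 2i (complex conjugate pair).
For λ=-3+2i: an eigenvector is (0,-1) - i(1,1) = (0 - i, -1 - i).
A real fundamental pair from Re and Im of e^((-3+2i)t)v: X_1 = e^(-3t)(cos(2t)·(0,-1) + sin(2t)·(1,1)), X_2 = e^(-3t)(sin(2t)·(0,-1) - cos(2t)·(1,1)).
General solution: C_1X_1 + C_2X_2.
Applying x_1(0)=-2, x_2(0)=4 gives C_1=-6, C_2=2.

x_1(t) = -6e^(-3t)sin(2t) - 2e^(-3t)cos(2t), x_2(t) = -8e^(-3t)sin(2t) + 4e^(-3t)cos(2t)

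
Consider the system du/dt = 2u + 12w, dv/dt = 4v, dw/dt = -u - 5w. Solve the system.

u(t) = -3K_1e^(-2t) - 4K_3e^(-t), v(t) = K_2e^(4t), w(t) = K_1e^(-2t) + K_3e^(-t)

Coefficient matrix A = [[2, 0, 12], [0, 4, 0], [-1, 0, -5]].
det(A - λI) = 0 gives eigenvalues λ = -2, 4, -1.
For λ=-2: eigenvector (-3,0,1).
For λ=4: eigenvector (0,1,0).
For λ=-1: eigenvector (-4,0,1).
General solution: K_1e^(-2t)(-3,0,1) + K_2e^(4t)(0,1,0) + K_3e^(-t)(-4,0,1).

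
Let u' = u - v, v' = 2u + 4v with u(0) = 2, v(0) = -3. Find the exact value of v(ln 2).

-20

A = [[1,-1],[2,4]]; eigenvalues λ = 3, 2.
Eigenvectors: (-1,2) for λ=3, (1,-1) for λ=2.
From the initial condition, c_1 = -1, c_2 = 1.
v(ln 2) = (-1)(2^3)(2) + (1)(2^2)(-1) = -20.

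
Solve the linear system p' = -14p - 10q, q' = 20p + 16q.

Coefficient matrix A = [[-14, -10], [20, 16]].
Characteristic polynomial det(A - λI) = λ^2 - 2λ - 24 = 0.
Eigenvalues λ = 6, -4.
For λ=6: (A-λI) row 1 is [-20, -10], so an eigenvector is (-1, 2).
For λ=-4: (A-λI) row 1 is [-10, -10], so an eigenvector is (-1, 1).
General solution: C_1e^(6t)(-1,2) + C_2e^(-4t)(-1,1).

p(t) = -C_1e^(6t) - C_2e^(-4t), q(t) = 2C_1e^(6t) + C_2e^(-4t)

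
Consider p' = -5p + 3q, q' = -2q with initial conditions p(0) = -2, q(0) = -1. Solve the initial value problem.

p(t) = -e^(-2t) - e^(-5t), q(t) = -e^(-2t)

Coefficient matrix A = [[-5, 3], [0, -2]].
Characteristic polynomial det(A - λI) = λ^2 + 7λ + 10 = 0.
Eigenvalues λ = -2, -5.
For λ=-2: (A-λI) row 1 is [-3, 3], so an eigenvector is (-1, -1).
For λ=-5: (A-λI) row 1 is [0, 3], so an eigenvector is (1, 0).
General solution: c_1e^(-2t)(-1,-1) + c_2e^(-5t)(1,0).
Applying p(0)=-2, q(0)=-1 gives c_1=1, c_2=-1.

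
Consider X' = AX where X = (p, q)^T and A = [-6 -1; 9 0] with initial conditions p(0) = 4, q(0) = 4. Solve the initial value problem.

Coefficient matrix A = [[-6, -1], [9, 0]].
Characteristic polynomial det(A - λI) = λ^2 + 6λ + 9 = 0.
Single eigenvalue λ = -3 with algebraic multiplicity 2.
Eigenvector v = (-1,3); generalized eigenvector w with (A-λI)w=v is (1,-2).
General solution: e^(-3t)[C_1·v + C_2·(t·v + w)].
Applying p(0)=4, q(0)=4 gives C_1=12, C_2=16.

p(t) = -16te^(-3t) + 4e^(-3t), q(t) = 48te^(-3t) + 4e^(-3t)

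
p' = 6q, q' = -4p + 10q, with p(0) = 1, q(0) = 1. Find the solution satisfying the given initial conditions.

Coefficient matrix A = [[0, 6], [-4, 10]].
Characteristic polynomial det(A - λI) = λ^2 - 10λ + 24 = 0.
Eigenvalues λ = 6, 4.
For λ=6: (A-λI) row 1 is [-6, 6], so an eigenvector is (-1, -1).
For λ=4: (A-λI) row 1 is [-4, 6], so an eigenvector is (-3, -2).
General solution: C_1e^(6t)(-1,-1) + C_2e^(4t)(-3,-2).
Applying p(0)=1, q(0)=1 gives C_1=-1, C_2=0.

p(t) = e^(6t), q(t) = e^(6t)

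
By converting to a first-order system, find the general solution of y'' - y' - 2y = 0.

y(t) = c_1e^(2t) + c_2e^(-t)

Let x_1 = y, x_2 = y'. Then x_1' = x_2 and x_2' = 2x_1 + x_2.
A = [[0,1],[2,1]]; det(A-λI) = λ^2 - λ - 2.
Eigenvalues λ = 2, -1 with eigenvectors (1,2), (1,-1).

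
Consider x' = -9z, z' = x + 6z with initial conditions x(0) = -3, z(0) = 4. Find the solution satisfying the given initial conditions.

x(t) = -27te^(3t) - 3e^(3t), z(t) = 9te^(3t) + 4e^(3t)

Coefficient matrix A = [[0, -9], [1, 6]].
Characteristic polynomial det(A - λI) = λ^2 - 6λ + 9 = 0.
Single eigenvalue λ = 3 with algebraic multiplicity 2.
Eigenvector v = (-3,1); generalized eigenvector w with (A-λI)w=v is (1,0).
General solution: e^(3t)[K_1·v + K_2·(t·v + w)].
Applying x(0)=-3, z(0)=4 gives K_1=4, K_2=9.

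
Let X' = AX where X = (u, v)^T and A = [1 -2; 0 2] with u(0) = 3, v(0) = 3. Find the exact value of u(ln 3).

A = [[1,-2],[0,2]]; eigenvalues λ = 2, 1.
Eigenvectors: (-2,1) for λ=2, (-1,0) for λ=1.
From the initial condition, c_1 = 3, c_2 = -9.
u(ln 3) = (3)(3^2)(-2) + (-9)(3^1)(-1) = -27.

-27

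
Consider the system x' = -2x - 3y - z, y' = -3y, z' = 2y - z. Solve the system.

Coefficient matrix A = [[-2, -3, -1], [0, -3, 0], [0, 2, -1]].
det(A - λI) = 0 gives eigenvalues λ = -2, -3, -1.
For λ=-2: eigenvector (1,0,0).
For λ=-3: eigenvector (2,1,-1).
For λ=-1: eigenvector (-1,0,1).
General solution: C_1e^(-2t)(1,0,0) + C_2e^(-3t)(2,1,-1) + C_3e^(-t)(-1,0,1).

x(t) = C_1e^(-2t) + 2C_2e^(-3t) - C_3e^(-t), y(t) = C_2e^(-3t), z(t) = -C_2e^(-3t) + C_3e^(-t)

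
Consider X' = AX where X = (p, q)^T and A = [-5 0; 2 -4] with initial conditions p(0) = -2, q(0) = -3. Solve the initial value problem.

Coefficient matrix A = [[-5, 0], [2, -4]].
Characteristic polynomial det(A - λI) = λ^2 + 9λ + 20 = 0.
Eigenvalues λ = -5, -4.
For λ=-5: (A-λI) row 2 is [2, 1], so an eigenvector is (-1, 2).
For λ=-4: (A-λI) row 1 is [-1, 0], so an eigenvector is (0, -1).
General solution: c_1e^(-5t)(-1,2) + c_2e^(-4t)(0,-1).
Applying p(0)=-2, q(0)=-3 gives c_1=2, c_2=7.

p(t) = -2e^(-5t), q(t) = -7e^(-4t) + 4e^(-5t)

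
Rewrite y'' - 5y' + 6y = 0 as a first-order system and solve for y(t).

Let x_1 = y, x_2 = y'. Then x_1' = x_2 and x_2' = -6x_1 + 5x_2.
A = [[0,1],[-6,5]]; det(A-λI) = λ^2 - 5λ + 6.
Eigenvalues λ = 2, 3 with eigenvectors (1,2), (1,3).

y(t) = c_1e^(2t) + c_2e^(3t)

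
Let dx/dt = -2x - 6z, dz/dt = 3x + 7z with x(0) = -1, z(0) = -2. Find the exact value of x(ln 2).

68

A = [[-2,-6],[3,7]]; eigenvalues λ = 1, 4.
Eigenvectors: (2,-1) for λ=1, (1,-1) for λ=4.
From the initial condition, c_1 = -3, c_2 = 5.
x(ln 2) = (-3)(2^1)(2) + (5)(2^4)(1) = 68.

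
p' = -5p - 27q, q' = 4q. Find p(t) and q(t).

Coefficient matrix A = [[-5, -27], [0, 4]].
Characteristic polynomial det(A - λI) = λ^2 + λ - 20 = 0.
Eigenvalues λ = -5, 4.
For λ=-5: (A-λI) row 1 is [0, -27], so an eigenvector is (-1, 0).
For λ=4: (A-λI) row 1 is [-9, -27], so an eigenvector is (3, -1).
General solution: c_1e^(-5t)(-1,0) + c_2e^(4t)(3,-1).

p(t) = -c_1e^(-5t) + 3c_2e^(4t), q(t) = -c_2e^(4t)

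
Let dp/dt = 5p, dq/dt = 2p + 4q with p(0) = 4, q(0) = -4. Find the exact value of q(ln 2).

64

A = [[5,0],[2,4]]; eigenvalues λ = 4, 5.
Eigenvectors: (0,1) for λ=4, (1,2) for λ=5.
From the initial condition, c_1 = -12, c_2 = 4.
q(ln 2) = (-12)(2^4)(1) + (4)(2^5)(2) = 64.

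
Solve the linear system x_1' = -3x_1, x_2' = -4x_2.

Coefficient matrix A = [[-3, 0], [0, -4]].
Characteristic polynomial det(A - λI) = λ^2 + 7λ + 12 = 0.
Eigenvalues λ = -4, -3.
For λ=-4: (A-λI) row 1 is [1, 0], so an eigenvector is (0, -1).
For λ=-3: (A-λI) row 2 is [0, -1], so an eigenvector is (1, 0).
General solution: K_1e^(-4t)(0,-1) + K_2e^(-3t)(1,0).

x_1(t) = K_2e^(-3t), x_2(t) = -K_1e^(-4t)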